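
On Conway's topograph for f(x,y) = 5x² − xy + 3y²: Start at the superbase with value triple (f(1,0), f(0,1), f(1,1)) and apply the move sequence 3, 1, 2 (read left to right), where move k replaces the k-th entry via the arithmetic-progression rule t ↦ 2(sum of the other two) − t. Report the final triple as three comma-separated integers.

start (5,3,7) = (f(1,0),f(0,1),f(1,1))
replace slot 3: 2·(5+3) − 7 = 9 → (5,3,9)
replace slot 1: 2·(3+9) − 5 = 19 → (19,3,9)
replace slot 2: 2·(19+9) − 3 = 53 → (19,53,9)

19,53,9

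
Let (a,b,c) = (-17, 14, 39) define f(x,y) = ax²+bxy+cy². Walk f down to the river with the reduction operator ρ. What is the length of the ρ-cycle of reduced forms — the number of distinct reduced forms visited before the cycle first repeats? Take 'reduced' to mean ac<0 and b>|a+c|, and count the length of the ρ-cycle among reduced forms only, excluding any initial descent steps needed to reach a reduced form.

D = 2848, ⌊√D⌋ = 53
descent: ρ → (39,-14,-17)
descent: ρ → (-17,48,8)  [lands on river]
river: ρ → (8,48,-17)
river: ρ → (-17,20,36)
river: ρ → (36,52,-1)
river: ρ → (-1,52,36)
river: ρ → (36,20,-17)
ρ-cycle length = 6 (tail of 2 descent steps not counted)

6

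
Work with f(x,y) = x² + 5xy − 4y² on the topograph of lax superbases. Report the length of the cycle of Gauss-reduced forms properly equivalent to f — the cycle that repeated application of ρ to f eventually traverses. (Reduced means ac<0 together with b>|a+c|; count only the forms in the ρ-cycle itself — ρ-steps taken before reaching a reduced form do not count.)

D = 41, ⌊√D⌋ = 6
river: ρ → (-4,3,2)
river: ρ → (2,5,-2)
river: ρ → (-2,3,4)
river: ρ → (4,5,-1)
river: ρ → (-1,5,4)
river: ρ → (4,3,-2)
river: ρ → (-2,5,2)
river: ρ → (2,3,-4)
river: ρ → (-4,5,1)
river: ρ → (1,5,-4)
ρ-cycle length = 10 (tail of 0 descent steps not counted)

10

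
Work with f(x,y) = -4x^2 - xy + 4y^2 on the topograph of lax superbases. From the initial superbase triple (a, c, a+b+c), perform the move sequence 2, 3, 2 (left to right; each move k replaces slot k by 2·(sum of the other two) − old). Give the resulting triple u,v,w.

start (-4,4,-1) = (f(1,0),f(0,1),f(1,1))
replace slot 2: 2·((-4)+(-1)) − 4 = -14 → (-4,-14,-1)
replace slot 3: 2·((-4)+(-14)) − (-1) = -35 → (-4,-14,-35)
replace slot 2: 2·((-4)+(-35)) − (-14) = -64 → (-4,-64,-35)

-4,-64,-35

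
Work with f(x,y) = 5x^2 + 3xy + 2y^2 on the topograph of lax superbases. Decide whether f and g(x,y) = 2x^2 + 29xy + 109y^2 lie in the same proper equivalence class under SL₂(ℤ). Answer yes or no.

D₁ = -31, D₂ = -31
f: flip: (5,3,2)→(2,-3,5)
f: translate: b→1 (≡-3 mod 4), so (2,-3,5)→(2,1,4)
f: reduced (well bottom): (2,1,4) with a≤c, −a<b≤a
g: translate: b→1 (≡29 mod 4), so (2,29,109)→(2,1,4)
g: reduced (well bottom): (2,1,4) with a≤c, −a<b≤a
reduced forms (2, 1, 4) vs (2, 1, 4) ⇒ equivalent

yes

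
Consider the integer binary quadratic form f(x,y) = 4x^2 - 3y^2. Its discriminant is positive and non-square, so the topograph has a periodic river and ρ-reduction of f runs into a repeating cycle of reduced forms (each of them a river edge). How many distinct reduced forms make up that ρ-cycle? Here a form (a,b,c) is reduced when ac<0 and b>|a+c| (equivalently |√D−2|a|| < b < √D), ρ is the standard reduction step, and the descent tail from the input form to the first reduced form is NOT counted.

D = 48, ⌊√D⌋ = 6
descent: ρ → (-3,6,1)  [lands on river]
river: ρ → (1,6,-3)
ρ-cycle length = 2 (tail of 1 descent step not counted)

2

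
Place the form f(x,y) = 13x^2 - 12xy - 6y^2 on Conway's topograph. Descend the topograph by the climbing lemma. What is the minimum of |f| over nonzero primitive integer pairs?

descent: ρ → (-6,12,13)  [lands on river]
river: ρ → (13,14,-5)
river: ρ → (-5,16,10)
river: ρ → (10,4,-11)
river: ρ → (-11,18,3)
river: ρ → (3,18,-11)
river: ρ → (-11,4,10)
river: ρ → (10,16,-5)
river: ρ → (-5,14,13)
river: ρ → (13,12,-6)
closes: descent 1, river 10
min |a| on river = 3

3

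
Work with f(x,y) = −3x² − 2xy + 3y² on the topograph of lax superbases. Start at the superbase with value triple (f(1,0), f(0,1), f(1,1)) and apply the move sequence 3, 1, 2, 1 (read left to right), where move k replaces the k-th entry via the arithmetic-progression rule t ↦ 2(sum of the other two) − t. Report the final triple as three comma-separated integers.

start (-3,3,-2) = (f(1,0),f(0,1),f(1,1))
replace slot 3: 2·((-3)+3) − (-2) = 2 → (-3,3,2)
replace slot 1: 2·(3+2) − (-3) = 13 → (13,3,2)
replace slot 2: 2·(13+2) − 3 = 27 → (13,27,2)
replace slot 1: 2·(27+2) − 13 = 45 → (45,27,2)

45,27,2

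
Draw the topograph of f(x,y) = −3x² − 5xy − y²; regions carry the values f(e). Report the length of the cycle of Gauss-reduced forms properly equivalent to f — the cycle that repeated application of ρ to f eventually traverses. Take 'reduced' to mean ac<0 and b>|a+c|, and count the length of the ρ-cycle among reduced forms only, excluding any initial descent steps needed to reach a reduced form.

D = 13, ⌊√D⌋ = 3
descent: ρ → (-1,3,1)  [lands on river]
river: ρ → (1,3,-1)
ρ-cycle length = 2 (tail of 1 descent step not counted)

2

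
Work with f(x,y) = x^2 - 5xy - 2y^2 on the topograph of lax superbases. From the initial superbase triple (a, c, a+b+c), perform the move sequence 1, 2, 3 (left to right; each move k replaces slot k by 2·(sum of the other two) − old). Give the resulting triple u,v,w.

start (1,-2,-6) = (f(1,0),f(0,1),f(1,1))
replace slot 1: 2·((-2)+(-6)) − 1 = -17 → (-17,-2,-6)
replace slot 2: 2·((-17)+(-6)) − (-2) = -44 → (-17,-44,-6)
replace slot 3: 2·((-17)+(-44)) − (-6) = -116 → (-17,-44,-116)

-17,-44,-116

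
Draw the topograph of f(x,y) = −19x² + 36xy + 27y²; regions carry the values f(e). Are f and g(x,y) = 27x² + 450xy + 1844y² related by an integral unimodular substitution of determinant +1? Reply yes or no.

D₁ = 3348, D₂ = 3348
river cycle of f (length 12): (27, 18, -28), (-28, 38, 17), (17, 30, -36), (-36, 42, 11), (11, 46, -28), (-28, 10, 29), (29, 48, -9), (-9, 42, 44), (44, 46, -7), (-7, 52, 23), … (2 more)
river cycle of g (length 12): (27, 18, -28), (-28, 38, 17), (17, 30, -36), (-36, 42, 11), (11, 46, -28), (-28, 10, 29), (29, 48, -9), (-9, 42, 44), (44, 46, -7), (-7, 52, 23), … (2 more)
cycles coincide ⇒ equivalent

yes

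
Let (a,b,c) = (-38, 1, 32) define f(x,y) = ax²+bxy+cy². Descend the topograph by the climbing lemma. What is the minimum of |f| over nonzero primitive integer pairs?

descent: ρ → (32,63,-7)  [lands on river]
river: ρ → (-7,63,32)
river: ρ → (32,65,-5)
river: ρ → (-5,65,32)
closes: descent 1, river 4
min |a| on river = 5

5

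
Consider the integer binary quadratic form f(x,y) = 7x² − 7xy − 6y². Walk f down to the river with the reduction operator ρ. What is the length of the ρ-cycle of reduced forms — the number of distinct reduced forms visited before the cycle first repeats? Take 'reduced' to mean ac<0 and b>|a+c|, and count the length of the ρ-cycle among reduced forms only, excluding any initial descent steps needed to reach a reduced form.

D = 217, ⌊√D⌋ = 14
descent: ρ → (-6,7,7)  [lands on river]
river: ρ → (7,7,-6)
river: ρ → (-6,5,8)
river: ρ → (8,11,-3)
river: ρ → (-3,13,4)
river: ρ → (4,11,-6)
river: ρ → (-6,13,2)
river: ρ → (2,11,-12)
river: ρ → (-12,13,1)
river: ρ → (1,13,-12)
river: ρ → (-12,11,2)
river: ρ → (2,13,-6)
river: ρ → (-6,11,4)
river: ρ → (4,13,-3)
river: ρ → (-3,11,8)
river: ρ → (8,5,-6)
ρ-cycle length = 16 (tail of 1 descent step not counted)

16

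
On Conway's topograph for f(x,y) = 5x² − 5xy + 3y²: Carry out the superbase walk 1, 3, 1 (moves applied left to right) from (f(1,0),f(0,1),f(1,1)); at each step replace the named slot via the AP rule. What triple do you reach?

start (5,3,3) = (f(1,0),f(0,1),f(1,1))
replace slot 1: 2·(3+3) − 5 = 7 → (7,3,3)
replace slot 3: 2·(7+3) − 3 = 17 → (7,3,17)
replace slot 1: 2·(3+17) − 7 = 33 → (33,3,17)

33,3,17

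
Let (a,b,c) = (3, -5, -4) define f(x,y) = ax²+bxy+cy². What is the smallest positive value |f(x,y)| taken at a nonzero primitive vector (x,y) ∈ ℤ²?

descent: ρ → (-4,5,3)  [lands on river]
river: ρ → (3,7,-2)
river: ρ → (-2,5,6)
river: ρ → (6,7,-1)
river: ρ → (-1,7,6)
river: ρ → (6,5,-2)
river: ρ → (-2,7,3)
river: ρ → (3,5,-4)
river: ρ → (-4,3,4)
river: ρ → (4,5,-3)
river: ρ → (-3,7,2)
river: ρ → (2,5,-6)
river: ρ → (-6,7,1)
river: ρ → (1,7,-6)
river: ρ → (-6,5,2)
river: ρ → (2,7,-3)
river: ρ → (-3,5,4)
river: ρ → (4,3,-4)
closes: descent 1, river 18
min |a| on river = 1

1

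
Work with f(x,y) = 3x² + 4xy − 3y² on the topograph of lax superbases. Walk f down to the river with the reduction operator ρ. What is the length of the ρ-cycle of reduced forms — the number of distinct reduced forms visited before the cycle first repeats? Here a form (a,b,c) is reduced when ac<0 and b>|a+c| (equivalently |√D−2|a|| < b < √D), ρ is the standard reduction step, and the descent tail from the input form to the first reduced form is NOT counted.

D = 52, ⌊√D⌋ = 7
river: ρ → (-3,2,4)
river: ρ → (4,6,-1)
river: ρ → (-1,6,4)
river: ρ → (4,2,-3)
river: ρ → (-3,4,3)
river: ρ → (3,2,-4)
river: ρ → (-4,6,1)
river: ρ → (1,6,-4)
river: ρ → (-4,2,3)
river: ρ → (3,4,-3)
ρ-cycle length = 10 (tail of 0 descent steps not counted)

10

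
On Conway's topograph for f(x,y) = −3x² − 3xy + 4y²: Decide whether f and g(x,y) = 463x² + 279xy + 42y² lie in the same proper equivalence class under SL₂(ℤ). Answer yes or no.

D₁ = 57, D₂ = 57
river cycle of f (length 6): (4, 3, -3), (-3, 3, 4), (4, 5, -2), (-2, 7, 1), (1, 7, -2), (-2, 5, 4)
river cycle of g (length 6): (4, 3, -3), (-3, 3, 4), (4, 5, -2), (-2, 7, 1), (1, 7, -2), (-2, 5, 4)
cycles coincide ⇒ equivalent

yes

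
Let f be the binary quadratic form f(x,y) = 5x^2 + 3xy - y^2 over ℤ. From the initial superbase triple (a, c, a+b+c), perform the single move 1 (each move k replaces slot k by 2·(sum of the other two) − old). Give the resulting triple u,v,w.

start (5,-1,7) = (f(1,0),f(0,1),f(1,1))
replace slot 1: 2·((-1)+7) − 5 = 7 → (7,-1,7)

7,-1,7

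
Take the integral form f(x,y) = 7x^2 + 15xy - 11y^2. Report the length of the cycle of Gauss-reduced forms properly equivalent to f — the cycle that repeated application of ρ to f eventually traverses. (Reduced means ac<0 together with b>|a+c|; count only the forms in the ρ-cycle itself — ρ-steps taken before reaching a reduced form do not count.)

D = 533, ⌊√D⌋ = 23
river: ρ → (-11,7,11)
river: ρ → (11,15,-7)
river: ρ → (-7,13,13)
river: ρ → (13,13,-7)
river: ρ → (-7,15,11)
river: ρ → (11,7,-11)
river: ρ → (-11,15,7)
river: ρ → (7,13,-13)
river: ρ → (-13,13,7)
river: ρ → (7,15,-11)
ρ-cycle length = 10 (tail of 0 descent steps not counted)

10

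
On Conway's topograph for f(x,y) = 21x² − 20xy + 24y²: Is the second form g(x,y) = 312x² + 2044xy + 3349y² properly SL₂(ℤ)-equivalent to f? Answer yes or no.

D₁ = -1616, D₂ = -1616
f: reduced (well bottom): (21,-20,24) with a≤c, −a<b≤a
g: translate: b→172 (≡2044 mod 624), so (312,2044,3349)→(312,172,25)
g: flip: (312,172,25)→(25,-172,312)
g: translate: b→-22 (≡-172 mod 50), so (25,-172,312)→(25,-22,21)
g: flip: (25,-22,21)→(21,22,25)
g: translate: b→-20 (≡22 mod 42), so (21,22,25)→(21,-20,24)
g: reduced (well bottom): (21,-20,24) with a≤c, −a<b≤a
reduced forms (21, -20, 24) vs (21, -20, 24) ⇒ equivalent

yes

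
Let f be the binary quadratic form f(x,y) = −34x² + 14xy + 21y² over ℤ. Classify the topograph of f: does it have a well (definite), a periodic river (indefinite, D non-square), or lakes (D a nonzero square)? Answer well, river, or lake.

D = b²−4ac = 14² − 4·(-34)·21 = 3052
D > 0 non-square ⇒ indefinite ⇒ periodic river

river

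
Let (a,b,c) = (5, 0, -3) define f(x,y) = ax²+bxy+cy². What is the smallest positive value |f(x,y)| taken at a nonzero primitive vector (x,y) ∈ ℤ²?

descent: ρ → (-3,6,2)  [lands on river]
river: ρ → (2,6,-3)
closes: descent 1, river 2
min |a| on river = 2

2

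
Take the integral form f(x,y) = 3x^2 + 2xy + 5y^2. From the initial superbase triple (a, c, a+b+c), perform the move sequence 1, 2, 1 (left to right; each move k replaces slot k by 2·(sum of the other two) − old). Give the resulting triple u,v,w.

start (3,5,10) = (f(1,0),f(0,1),f(1,1))
replace slot 1: 2·(5+10) − 3 = 27 → (27,5,10)
replace slot 2: 2·(27+10) − 5 = 69 → (27,69,10)
replace slot 1: 2·(69+10) − 27 = 131 → (131,69,10)

131,69,10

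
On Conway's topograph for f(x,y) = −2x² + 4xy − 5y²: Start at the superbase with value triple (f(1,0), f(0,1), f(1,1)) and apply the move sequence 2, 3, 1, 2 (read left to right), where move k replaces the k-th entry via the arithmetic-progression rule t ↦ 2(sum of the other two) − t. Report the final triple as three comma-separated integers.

start (-2,-5,-3) = (f(1,0),f(0,1),f(1,1))
replace slot 2: 2·((-2)+(-3)) − (-5) = -5 → (-2,-5,-3)
replace slot 3: 2·((-2)+(-5)) − (-3) = -11 → (-2,-5,-11)
replace slot 1: 2·((-5)+(-11)) − (-2) = -30 → (-30,-5,-11)
replace slot 2: 2·((-30)+(-11)) − (-5) = -77 → (-30,-77,-11)

-30,-77,-11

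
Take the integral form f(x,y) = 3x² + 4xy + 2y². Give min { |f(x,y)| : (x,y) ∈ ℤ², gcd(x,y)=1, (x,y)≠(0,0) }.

translate: b→-2 (≡4 mod 6), so (3,4,2)→(3,-2,1)
flip: (3,-2,1)→(1,2,3)
translate: b→0 (≡2 mod 2), so (1,2,3)→(1,0,2)
reduced (well bottom): (1,0,2) with a≤c, −a<b≤a
well minimum = a = 1

1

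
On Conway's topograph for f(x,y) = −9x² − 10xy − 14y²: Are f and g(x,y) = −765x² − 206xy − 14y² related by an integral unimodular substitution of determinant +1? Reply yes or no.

D₁ = -404, D₂ = -404
f is negative-definite; reduce −f:
−f: translate: b→-8 (≡10 mod 18), so (9,10,14)→(9,-8,13)
−f: reduced (well bottom): (9,-8,13) with a≤c, −a<b≤a
flip sign back: reduced form of f is (-9,8,-13)
g is negative-definite; reduce −g:
−g: flip: (765,206,14)→(14,-206,765)
−g: translate: b→-10 (≡-206 mod 28), so (14,-206,765)→(14,-10,9)
−g: flip: (14,-10,9)→(9,10,14)
−g: translate: b→-8 (≡10 mod 18), so (9,10,14)→(9,-8,13)
−g: reduced (well bottom): (9,-8,13) with a≤c, −a<b≤a
flip sign back: reduced form of g is (-9,8,-13)
reduced forms (-9, 8, -13) vs (-9, 8, -13) ⇒ equivalent

yes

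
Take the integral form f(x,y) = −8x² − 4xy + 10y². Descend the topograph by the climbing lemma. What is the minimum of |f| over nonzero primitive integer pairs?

descent: ρ → (10,4,-8)  [lands on river]
river: ρ → (-8,12,6)
river: ρ → (6,12,-8)
river: ρ → (-8,4,10)
river: ρ → (10,16,-2)
river: ρ → (-2,16,10)
closes: descent 1, river 6
min |a| on river = 2

2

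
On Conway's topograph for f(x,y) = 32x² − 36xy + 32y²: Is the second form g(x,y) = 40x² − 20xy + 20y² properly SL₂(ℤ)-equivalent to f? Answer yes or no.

D₁ = -2800, D₂ = -2800
f: translate: b→28 (≡-36 mod 64), so (32,-36,32)→(32,28,28)
f: flip: (32,28,28)→(28,-28,32)
f: translate: b→28 (≡-28 mod 56), so (28,-28,32)→(28,28,32)
f: reduced (well bottom): (28,28,32) with a≤c, −a<b≤a
g: flip: (40,-20,20)→(20,20,40)
g: reduced (well bottom): (20,20,40) with a≤c, −a<b≤a
reduced forms (28, 28, 32) vs (20, 20, 40) ⇒ inequivalent

no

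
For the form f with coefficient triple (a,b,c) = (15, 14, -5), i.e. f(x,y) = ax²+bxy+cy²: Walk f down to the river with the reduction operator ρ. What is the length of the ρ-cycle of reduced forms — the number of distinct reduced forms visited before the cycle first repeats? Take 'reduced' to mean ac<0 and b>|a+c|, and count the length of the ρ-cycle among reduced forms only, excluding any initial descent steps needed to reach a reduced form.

D = 496, ⌊√D⌋ = 22
river: ρ → (-5,16,12)
river: ρ → (12,8,-9)
river: ρ → (-9,10,11)
river: ρ → (11,12,-8)
river: ρ → (-8,20,3)
river: ρ → (3,22,-1)
river: ρ → (-1,22,3)
river: ρ → (3,20,-8)
river: ρ → (-8,12,11)
river: ρ → (11,10,-9)
river: ρ → (-9,8,12)
river: ρ → (12,16,-5)
river: ρ → (-5,14,15)
river: ρ → (15,16,-4)
river: ρ → (-4,16,15)
river: ρ → (15,14,-5)
ρ-cycle length = 16 (tail of 0 descent steps not counted)

16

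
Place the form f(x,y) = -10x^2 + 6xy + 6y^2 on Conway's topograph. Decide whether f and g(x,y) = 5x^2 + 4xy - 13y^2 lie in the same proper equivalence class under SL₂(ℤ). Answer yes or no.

D₁ = 276, D₂ = 276
river cycle of f (length 4): (6, 6, -10), (-10, 14, 2), (2, 14, -10), (-10, 6, 6)
river cycle of g (length 8): (5, 14, -4), (-4, 10, 11), (11, 12, -3), (-3, 12, 11), (11, 10, -4), (-4, 14, 5), (5, 16, -1), (-1, 16, 5)
cycles differ ⇒ inequivalent

no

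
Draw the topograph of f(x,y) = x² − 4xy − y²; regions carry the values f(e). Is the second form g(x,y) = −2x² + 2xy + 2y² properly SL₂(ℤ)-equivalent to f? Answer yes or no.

D₁ = 20, D₂ = 20
river cycle of f (length 2): (-1, 4, 1), (1, 4, -1)
river cycle of g (length 2): (2, 2, -2), (-2, 2, 2)
cycles differ ⇒ inequivalent

no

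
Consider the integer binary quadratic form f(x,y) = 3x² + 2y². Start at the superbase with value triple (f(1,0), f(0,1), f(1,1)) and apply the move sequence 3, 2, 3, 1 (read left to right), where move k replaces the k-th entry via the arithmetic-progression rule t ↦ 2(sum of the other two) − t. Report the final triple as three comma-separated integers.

start (3,2,5) = (f(1,0),f(0,1),f(1,1))
replace slot 3: 2·(3+2) − 5 = 5 → (3,2,5)
replace slot 2: 2·(3+5) − 2 = 14 → (3,14,5)
replace slot 3: 2·(3+14) − 5 = 29 → (3,14,29)
replace slot 1: 2·(14+29) − 3 = 83 → (83,14,29)

83,14,29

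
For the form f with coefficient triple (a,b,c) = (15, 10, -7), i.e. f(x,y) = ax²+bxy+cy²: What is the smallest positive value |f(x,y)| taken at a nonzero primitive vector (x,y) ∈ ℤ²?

river: ρ → (-7,18,7)
river: ρ → (7,10,-15)
river: ρ → (-15,20,2)
river: ρ → (2,20,-15)
river: ρ → (-15,10,7)
river: ρ → (7,18,-7)
river: ρ → (-7,10,15)
river: ρ → (15,20,-2)
river: ρ → (-2,20,15)
river: ρ → (15,10,-7)
closes: descent 0, river 10
min |a| on river = 2

2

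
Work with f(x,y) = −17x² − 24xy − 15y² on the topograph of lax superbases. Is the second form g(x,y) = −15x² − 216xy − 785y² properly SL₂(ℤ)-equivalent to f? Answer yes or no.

D₁ = -444, D₂ = -444
f is negative-definite; reduce −f:
−f: translate: b→-10 (≡24 mod 34), so (17,24,15)→(17,-10,8)
−f: flip: (17,-10,8)→(8,10,17)
−f: translate: b→-6 (≡10 mod 16), so (8,10,17)→(8,-6,15)
−f: reduced (well bottom): (8,-6,15) with a≤c, −a<b≤a
flip sign back: reduced form of f is (-8,6,-15)
g is negative-definite; reduce −g:
−g: translate: b→6 (≡216 mod 30), so (15,216,785)→(15,6,8)
−g: flip: (15,6,8)→(8,-6,15)
−g: reduced (well bottom): (8,-6,15) with a≤c, −a<b≤a
flip sign back: reduced form of g is (-8,6,-15)
reduced forms (-8, 6, -15) vs (-8, 6, -15) ⇒ equivalent

yes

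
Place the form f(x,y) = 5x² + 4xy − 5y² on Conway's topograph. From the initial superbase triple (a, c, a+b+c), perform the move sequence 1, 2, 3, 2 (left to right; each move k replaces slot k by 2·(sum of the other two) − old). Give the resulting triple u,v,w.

start (5,-5,4) = (f(1,0),f(0,1),f(1,1))
replace slot 1: 2·((-5)+4) − 5 = -7 → (-7,-5,4)
replace slot 2: 2·((-7)+4) − (-5) = -1 → (-7,-1,4)
replace slot 3: 2·((-7)+(-1)) − 4 = -20 → (-7,-1,-20)
replace slot 2: 2·((-7)+(-20)) − (-1) = -53 → (-7,-53,-20)

-7,-53,-20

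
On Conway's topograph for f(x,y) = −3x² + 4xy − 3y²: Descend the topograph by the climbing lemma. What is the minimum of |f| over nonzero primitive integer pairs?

translate: b→2 (≡-4 mod 6), so (3,-4,3)→(3,2,2)
flip: (3,2,2)→(2,-2,3)
translate: b→2 (≡-2 mod 4), so (2,-2,3)→(2,2,3)
reduced (well bottom): (2,2,3) with a≤c, −a<b≤a
well minimum |f| = |-2| = 2 (negative-definite)

2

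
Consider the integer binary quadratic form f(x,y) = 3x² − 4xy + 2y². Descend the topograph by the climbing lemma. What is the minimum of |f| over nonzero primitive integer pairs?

translate: b→2 (≡-4 mod 6), so (3,-4,2)→(3,2,1)
flip: (3,2,1)→(1,-2,3)
translate: b→0 (≡-2 mod 2), so (1,-2,3)→(1,0,2)
reduced (well bottom): (1,0,2) with a≤c, −a<b≤a
well minimum = a = 1

1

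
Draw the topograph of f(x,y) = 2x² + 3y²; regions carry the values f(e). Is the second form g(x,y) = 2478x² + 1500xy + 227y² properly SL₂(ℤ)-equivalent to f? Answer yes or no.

D₁ = -24, D₂ = -24
f: reduced (well bottom): (2,0,3) with a≤c, −a<b≤a
g: flip: (2478,1500,227)→(227,-1500,2478)
g: translate: b→-138 (≡-1500 mod 454), so (227,-1500,2478)→(227,-138,21)
g: flip: (227,-138,21)→(21,138,227)
g: translate: b→12 (≡138 mod 42), so (21,138,227)→(21,12,2)
g: flip: (21,12,2)→(2,-12,21)
g: translate: b→0 (≡-12 mod 4), so (2,-12,21)→(2,0,3)
g: reduced (well bottom): (2,0,3) with a≤c, −a<b≤a
reduced forms (2, 0, 3) vs (2, 0, 3) ⇒ equivalent

yes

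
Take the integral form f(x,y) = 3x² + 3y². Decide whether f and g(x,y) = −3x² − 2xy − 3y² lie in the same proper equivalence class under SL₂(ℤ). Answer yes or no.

D₁ = -36, D₂ = -32
discriminants differ ⇒ not SL₂(ℤ)-equivalent

no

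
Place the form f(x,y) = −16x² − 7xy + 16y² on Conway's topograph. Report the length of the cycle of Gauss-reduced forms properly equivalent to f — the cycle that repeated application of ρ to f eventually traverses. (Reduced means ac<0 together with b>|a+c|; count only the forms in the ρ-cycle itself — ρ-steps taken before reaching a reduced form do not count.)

D = 1073, ⌊√D⌋ = 32
descent: ρ → (16,7,-16)  [lands on river]
river: ρ → (-16,25,7)
river: ρ → (7,31,-4)
river: ρ → (-4,25,28)
river: ρ → (28,31,-1)
river: ρ → (-1,31,28)
river: ρ → (28,25,-4)
river: ρ → (-4,31,7)
river: ρ → (7,25,-16)
river: ρ → (-16,7,16)
river: ρ → (16,25,-7)
river: ρ → (-7,31,4)
river: ρ → (4,25,-28)
river: ρ → (-28,31,1)
river: ρ → (1,31,-28)
river: ρ → (-28,25,4)
river: ρ → (4,31,-7)
river: ρ → (-7,25,16)
ρ-cycle length = 18 (tail of 1 descent step not counted)

18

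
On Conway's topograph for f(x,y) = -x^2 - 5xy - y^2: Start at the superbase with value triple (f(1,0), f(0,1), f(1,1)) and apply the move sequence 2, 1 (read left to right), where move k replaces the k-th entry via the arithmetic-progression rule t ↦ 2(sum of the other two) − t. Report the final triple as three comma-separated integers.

start (-1,-1,-7) = (f(1,0),f(0,1),f(1,1))
replace slot 2: 2·((-1)+(-7)) − (-1) = -15 → (-1,-15,-7)
replace slot 1: 2·((-15)+(-7)) − (-1) = -43 → (-43,-15,-7)

-43,-15,-7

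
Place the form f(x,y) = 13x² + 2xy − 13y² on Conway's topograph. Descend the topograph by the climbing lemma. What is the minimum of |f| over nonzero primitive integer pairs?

river: ρ → (-13,24,2)
river: ρ → (2,24,-13)
river: ρ → (-13,2,13)
river: ρ → (13,24,-2)
river: ρ → (-2,24,13)
river: ρ → (13,2,-13)
closes: descent 0, river 6
min |a| on river = 2

2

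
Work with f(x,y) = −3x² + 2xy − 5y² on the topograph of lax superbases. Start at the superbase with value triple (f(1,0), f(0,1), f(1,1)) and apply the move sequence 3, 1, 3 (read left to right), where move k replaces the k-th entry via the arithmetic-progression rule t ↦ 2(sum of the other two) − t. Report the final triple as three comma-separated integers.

start (-3,-5,-6) = (f(1,0),f(0,1),f(1,1))
replace slot 3: 2·((-3)+(-5)) − (-6) = -10 → (-3,-5,-10)
replace slot 1: 2·((-5)+(-10)) − (-3) = -27 → (-27,-5,-10)
replace slot 3: 2·((-27)+(-5)) − (-10) = -54 → (-27,-5,-54)

-27,-5,-54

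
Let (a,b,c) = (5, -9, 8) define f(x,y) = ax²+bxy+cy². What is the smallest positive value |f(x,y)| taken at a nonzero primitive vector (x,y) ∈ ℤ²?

translate: b→1 (≡-9 mod 10), so (5,-9,8)→(5,1,4)
flip: (5,1,4)→(4,-1,5)
reduced (well bottom): (4,-1,5) with a≤c, −a<b≤a
well minimum = a = 4

4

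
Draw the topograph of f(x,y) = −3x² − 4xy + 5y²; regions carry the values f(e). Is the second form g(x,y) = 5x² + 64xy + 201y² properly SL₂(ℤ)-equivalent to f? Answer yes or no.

D₁ = 76, D₂ = 76
river cycle of f (length 6): (5, 4, -3), (-3, 8, 1), (1, 8, -3), (-3, 4, 5), (5, 6, -2), (-2, 6, 5)
river cycle of g (length 6): (5, 4, -3), (-3, 8, 1), (1, 8, -3), (-3, 4, 5), (5, 6, -2), (-2, 6, 5)
cycles coincide ⇒ equivalent

yes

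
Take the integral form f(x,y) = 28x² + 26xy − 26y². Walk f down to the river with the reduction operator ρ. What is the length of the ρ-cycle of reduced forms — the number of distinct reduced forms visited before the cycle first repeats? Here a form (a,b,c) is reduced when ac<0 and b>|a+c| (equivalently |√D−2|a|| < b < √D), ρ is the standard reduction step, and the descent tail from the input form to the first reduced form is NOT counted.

D = 3588, ⌊√D⌋ = 59
river: ρ → (-26,26,28)
river: ρ → (28,30,-24)
river: ρ → (-24,18,34)
river: ρ → (34,50,-8)
river: ρ → (-8,46,46)
river: ρ → (46,46,-8)
river: ρ → (-8,50,34)
river: ρ → (34,18,-24)
river: ρ → (-24,30,28)
river: ρ → (28,26,-26)
ρ-cycle length = 10 (tail of 0 descent steps not counted)

10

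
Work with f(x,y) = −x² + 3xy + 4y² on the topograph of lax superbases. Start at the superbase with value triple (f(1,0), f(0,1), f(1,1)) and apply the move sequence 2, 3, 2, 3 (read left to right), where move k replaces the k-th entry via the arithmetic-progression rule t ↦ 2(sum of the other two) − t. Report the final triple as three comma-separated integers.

start (-1,4,6) = (f(1,0),f(0,1),f(1,1))
replace slot 2: 2·((-1)+6) − 4 = 6 → (-1,6,6)
replace slot 3: 2·((-1)+6) − 6 = 4 → (-1,6,4)
replace slot 2: 2·((-1)+4) − 6 = 0 → (-1,0,4)
replace slot 3: 2·((-1)+0) − 4 = -6 → (-1,0,-6)

-1,0,-6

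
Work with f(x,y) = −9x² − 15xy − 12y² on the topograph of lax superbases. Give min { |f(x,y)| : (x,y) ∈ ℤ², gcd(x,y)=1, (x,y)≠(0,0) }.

translate: b→-3 (≡15 mod 18), so (9,15,12)→(9,-3,6)
flip: (9,-3,6)→(6,3,9)
reduced (well bottom): (6,3,9) with a≤c, −a<b≤a
well minimum |f| = |-6| = 6 (negative-definite)

6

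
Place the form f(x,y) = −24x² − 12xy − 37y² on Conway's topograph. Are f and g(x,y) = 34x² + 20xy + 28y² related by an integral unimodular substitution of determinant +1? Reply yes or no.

D₁ = -3408, D₂ = -3408
f is negative-definite; reduce −f:
−f: reduced (well bottom): (24,12,37) with a≤c, −a<b≤a
flip sign back: reduced form of f is (-24,-12,-37)
g: flip: (34,20,28)→(28,-20,34)
g: reduced (well bottom): (28,-20,34) with a≤c, −a<b≤a
reduced forms (-24, -12, -37) vs (28, -20, 34) ⇒ inequivalent

no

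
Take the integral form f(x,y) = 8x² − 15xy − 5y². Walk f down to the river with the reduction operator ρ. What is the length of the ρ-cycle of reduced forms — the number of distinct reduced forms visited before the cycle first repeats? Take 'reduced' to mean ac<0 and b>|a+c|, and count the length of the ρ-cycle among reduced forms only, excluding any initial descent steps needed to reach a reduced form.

D = 385, ⌊√D⌋ = 19
descent: ρ → (-5,15,8)  [lands on river]
river: ρ → (8,17,-3)
river: ρ → (-3,19,2)
river: ρ → (2,17,-12)
river: ρ → (-12,7,7)
river: ρ → (7,7,-12)
river: ρ → (-12,17,2)
river: ρ → (2,19,-3)
river: ρ → (-3,17,8)
river: ρ → (8,15,-5)
ρ-cycle length = 10 (tail of 1 descent step not counted)

10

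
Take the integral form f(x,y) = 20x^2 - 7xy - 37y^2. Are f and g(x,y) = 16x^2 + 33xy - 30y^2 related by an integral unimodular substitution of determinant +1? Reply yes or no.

D₁ = 3009, D₂ = 3009
river cycle of f (length 28): (20, 33, -24), (-24, 15, 29), (29, 43, -10), (-10, 37, 41), (41, 45, -6), (-6, 51, 17), (17, 51, -6), (-6, 45, 41), (41, 37, -10), (-10, 43, 29), … (18 more)
river cycle of g (length 24): (-30, 27, 19), (19, 49, -8), (-8, 47, 25), (25, 53, -2), (-2, 51, 51), (51, 51, -2), (-2, 53, 25), (25, 47, -8), (-8, 49, 19), (19, 27, -30), … (14 more)
cycles differ ⇒ inequivalent

no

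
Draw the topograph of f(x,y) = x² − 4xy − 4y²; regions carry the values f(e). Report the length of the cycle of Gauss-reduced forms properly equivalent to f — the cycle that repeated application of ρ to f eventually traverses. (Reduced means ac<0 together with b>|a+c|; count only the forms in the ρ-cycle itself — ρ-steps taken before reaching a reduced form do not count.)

D = 32, ⌊√D⌋ = 5
descent: ρ → (-4,4,1)  [lands on river]
river: ρ → (1,4,-4)
ρ-cycle length = 2 (tail of 1 descent step not counted)

2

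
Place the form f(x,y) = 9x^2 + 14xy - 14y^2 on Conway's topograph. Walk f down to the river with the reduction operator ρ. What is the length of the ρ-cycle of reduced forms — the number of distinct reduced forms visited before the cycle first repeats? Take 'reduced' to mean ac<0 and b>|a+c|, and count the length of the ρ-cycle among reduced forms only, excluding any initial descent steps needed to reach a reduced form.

D = 700, ⌊√D⌋ = 26
river: ρ → (-14,14,9)
river: ρ → (9,22,-6)
river: ρ → (-6,26,1)
river: ρ → (1,26,-6)
river: ρ → (-6,22,9)
river: ρ → (9,14,-14)
ρ-cycle length = 6 (tail of 0 descent steps not counted)

6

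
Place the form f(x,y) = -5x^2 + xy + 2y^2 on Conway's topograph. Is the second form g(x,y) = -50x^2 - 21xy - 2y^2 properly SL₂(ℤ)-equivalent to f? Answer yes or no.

D₁ = 41, D₂ = 41
river cycle of f (length 10): (2, 3, -4), (-4, 5, 1), (1, 5, -4), (-4, 3, 2), (2, 5, -2), (-2, 3, 4), (4, 5, -1), (-1, 5, 4), (4, 3, -2), (-2, 5, 2)
river cycle of g (length 10): (-2, 5, 2), (2, 3, -4), (-4, 5, 1), (1, 5, -4), (-4, 3, 2), (2, 5, -2), (-2, 3, 4), (4, 5, -1), (-1, 5, 4), (4, 3, -2)
cycles coincide ⇒ equivalent

yes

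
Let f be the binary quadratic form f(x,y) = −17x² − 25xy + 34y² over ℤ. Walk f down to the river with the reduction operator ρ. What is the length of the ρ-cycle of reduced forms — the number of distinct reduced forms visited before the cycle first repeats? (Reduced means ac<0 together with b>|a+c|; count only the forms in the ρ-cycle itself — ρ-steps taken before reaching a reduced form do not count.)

D = 2937, ⌊√D⌋ = 54
descent: ρ → (34,25,-17)  [lands on river]
river: ρ → (-17,43,16)
river: ρ → (16,53,-2)
river: ρ → (-2,51,42)
river: ρ → (42,33,-11)
river: ρ → (-11,33,42)
river: ρ → (42,51,-2)
river: ρ → (-2,53,16)
river: ρ → (16,43,-17)
river: ρ → (-17,25,34)
river: ρ → (34,43,-8)
river: ρ → (-8,53,4)
river: ρ → (4,51,-21)
river: ρ → (-21,33,22)
river: ρ → (22,11,-32)
river: ρ → (-32,53,1)
river: ρ → (1,53,-32)
river: ρ → (-32,11,22)
river: ρ → (22,33,-21)
river: ρ → (-21,51,4)
river: ρ → (4,53,-8)
river: ρ → (-8,43,34)
ρ-cycle length = 22 (tail of 1 descent step not counted)

22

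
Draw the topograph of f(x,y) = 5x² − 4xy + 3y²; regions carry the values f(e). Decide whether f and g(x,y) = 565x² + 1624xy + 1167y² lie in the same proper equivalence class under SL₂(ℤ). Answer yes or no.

D₁ = -44, D₂ = -44
f: flip: (5,-4,3)→(3,4,5)
f: translate: b→-2 (≡4 mod 6), so (3,4,5)→(3,-2,4)
f: reduced (well bottom): (3,-2,4) with a≤c, −a<b≤a
g: translate: b→494 (≡1624 mod 1130), so (565,1624,1167)→(565,494,108)
g: flip: (565,494,108)→(108,-494,565)
g: translate: b→-62 (≡-494 mod 216), so (108,-494,565)→(108,-62,9)
g: flip: (108,-62,9)→(9,62,108)
g: translate: b→8 (≡62 mod 18), so (9,62,108)→(9,8,3)
g: flip: (9,8,3)→(3,-8,9)
g: translate: b→-2 (≡-8 mod 6), so (3,-8,9)→(3,-2,4)
g: reduced (well bottom): (3,-2,4) with a≤c, −a<b≤a
reduced forms (3, -2, 4) vs (3, -2, 4) ⇒ equivalent

yes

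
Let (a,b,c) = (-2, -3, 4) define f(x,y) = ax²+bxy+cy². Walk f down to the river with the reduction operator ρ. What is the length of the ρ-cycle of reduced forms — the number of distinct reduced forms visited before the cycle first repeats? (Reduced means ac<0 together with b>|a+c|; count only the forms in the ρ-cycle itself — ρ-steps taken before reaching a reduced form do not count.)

D = 41, ⌊√D⌋ = 6
descent: ρ → (4,3,-2)  [lands on river]
river: ρ → (-2,5,2)
river: ρ → (2,3,-4)
river: ρ → (-4,5,1)
river: ρ → (1,5,-4)
river: ρ → (-4,3,2)
river: ρ → (2,5,-2)
river: ρ → (-2,3,4)
river: ρ → (4,5,-1)
river: ρ → (-1,5,4)
ρ-cycle length = 10 (tail of 1 descent step not counted)

10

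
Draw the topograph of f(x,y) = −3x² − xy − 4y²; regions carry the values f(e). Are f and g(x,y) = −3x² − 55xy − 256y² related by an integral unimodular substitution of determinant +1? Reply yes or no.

D₁ = -47, D₂ = -47
f is negative-definite; reduce −f:
−f: reduced (well bottom): (3,1,4) with a≤c, −a<b≤a
flip sign back: reduced form of f is (-3,-1,-4)
g is negative-definite; reduce −g:
−g: translate: b→1 (≡55 mod 6), so (3,55,256)→(3,1,4)
−g: reduced (well bottom): (3,1,4) with a≤c, −a<b≤a
flip sign back: reduced form of g is (-3,-1,-4)
reduced forms (-3, -1, -4) vs (-3, -1, -4) ⇒ equivalent

yes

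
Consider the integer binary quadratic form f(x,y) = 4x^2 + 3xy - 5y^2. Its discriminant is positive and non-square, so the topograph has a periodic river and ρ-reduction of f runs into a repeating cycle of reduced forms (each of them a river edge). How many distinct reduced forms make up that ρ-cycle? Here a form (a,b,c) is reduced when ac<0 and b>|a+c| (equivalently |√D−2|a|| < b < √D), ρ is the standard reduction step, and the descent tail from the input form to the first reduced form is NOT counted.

D = 89, ⌊√D⌋ = 9
river: ρ → (-5,7,2)
river: ρ → (2,9,-1)
river: ρ → (-1,9,2)
river: ρ → (2,7,-5)
river: ρ → (-5,3,4)
river: ρ → (4,5,-4)
river: ρ → (-4,3,5)
river: ρ → (5,7,-2)
river: ρ → (-2,9,1)
river: ρ → (1,9,-2)
river: ρ → (-2,7,5)
river: ρ → (5,3,-4)
river: ρ → (-4,5,4)
river: ρ → (4,3,-5)
ρ-cycle length = 14 (tail of 0 descent steps not counted)

14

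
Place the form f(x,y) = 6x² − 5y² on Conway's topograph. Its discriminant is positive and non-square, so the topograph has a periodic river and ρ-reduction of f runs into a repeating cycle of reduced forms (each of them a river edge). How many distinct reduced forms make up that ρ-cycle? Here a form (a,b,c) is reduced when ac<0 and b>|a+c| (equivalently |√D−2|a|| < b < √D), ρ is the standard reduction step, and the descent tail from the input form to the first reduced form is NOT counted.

D = 120, ⌊√D⌋ = 10
descent: ρ → (-5,10,1)  [lands on river]
river: ρ → (1,10,-5)
ρ-cycle length = 2 (tail of 1 descent step not counted)

2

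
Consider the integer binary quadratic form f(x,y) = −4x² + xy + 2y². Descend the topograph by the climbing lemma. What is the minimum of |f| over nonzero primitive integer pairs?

descent: ρ → (2,3,-3)  [lands on river]
river: ρ → (-3,3,2)
river: ρ → (2,5,-1)
river: ρ → (-1,5,2)
closes: descent 1, river 4
min |a| on river = 1

1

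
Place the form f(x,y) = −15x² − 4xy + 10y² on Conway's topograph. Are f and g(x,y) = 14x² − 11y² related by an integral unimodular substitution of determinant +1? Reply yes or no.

D₁ = 616, D₂ = 616
river cycle of f (length 10): (10, 24, -1), (-1, 24, 10), (10, 16, -9), (-9, 20, 6), (6, 16, -15), (-15, 14, 7), (7, 14, -15), (-15, 16, 6), (6, 20, -9), (-9, 16, 10)
river cycle of g (length 8): (-11, 22, 3), (3, 20, -18), (-18, 16, 5), (5, 24, -2), (-2, 24, 5), (5, 16, -18), (-18, 20, 3), (3, 22, -11)
cycles differ ⇒ inequivalent

no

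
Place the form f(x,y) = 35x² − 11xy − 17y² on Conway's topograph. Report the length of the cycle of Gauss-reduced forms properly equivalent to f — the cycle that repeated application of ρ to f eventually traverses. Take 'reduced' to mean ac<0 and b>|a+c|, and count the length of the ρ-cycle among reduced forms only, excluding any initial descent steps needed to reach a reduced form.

D = 2501, ⌊√D⌋ = 50
descent: ρ → (-17,45,7)  [lands on river]
river: ρ → (7,39,-35)
river: ρ → (-35,31,11)
river: ρ → (11,35,-29)
river: ρ → (-29,23,17)
river: ρ → (17,45,-7)
river: ρ → (-7,39,35)
river: ρ → (35,31,-11)
river: ρ → (-11,35,29)
river: ρ → (29,23,-17)
ρ-cycle length = 10 (tail of 1 descent step not counted)

10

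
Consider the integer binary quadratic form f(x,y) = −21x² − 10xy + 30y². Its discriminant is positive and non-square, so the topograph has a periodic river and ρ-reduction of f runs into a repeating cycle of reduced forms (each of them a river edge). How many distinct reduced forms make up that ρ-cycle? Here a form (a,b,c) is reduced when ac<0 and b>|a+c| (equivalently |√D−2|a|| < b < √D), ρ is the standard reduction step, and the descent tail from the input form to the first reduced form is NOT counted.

D = 2620, ⌊√D⌋ = 51
descent: ρ → (30,10,-21)  [lands on river]
river: ρ → (-21,32,19)
river: ρ → (19,44,-9)
river: ρ → (-9,46,14)
river: ρ → (14,38,-21)
river: ρ → (-21,46,6)
river: ρ → (6,50,-5)
river: ρ → (-5,50,6)
river: ρ → (6,46,-21)
river: ρ → (-21,38,14)
river: ρ → (14,46,-9)
river: ρ → (-9,44,19)
river: ρ → (19,32,-21)
river: ρ → (-21,10,30)
river: ρ → (30,50,-1)
river: ρ → (-1,50,30)
ρ-cycle length = 16 (tail of 1 descent step not counted)

16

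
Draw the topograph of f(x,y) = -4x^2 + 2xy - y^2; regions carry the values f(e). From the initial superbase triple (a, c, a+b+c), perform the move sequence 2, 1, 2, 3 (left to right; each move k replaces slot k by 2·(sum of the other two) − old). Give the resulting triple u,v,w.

start (-4,-1,-3) = (f(1,0),f(0,1),f(1,1))
replace slot 2: 2·((-4)+(-3)) − (-1) = -13 → (-4,-13,-3)
replace slot 1: 2·((-13)+(-3)) − (-4) = -28 → (-28,-13,-3)
replace slot 2: 2·((-28)+(-3)) − (-13) = -49 → (-28,-49,-3)
replace slot 3: 2·((-28)+(-49)) − (-3) = -151 → (-28,-49,-151)

-28,-49,-151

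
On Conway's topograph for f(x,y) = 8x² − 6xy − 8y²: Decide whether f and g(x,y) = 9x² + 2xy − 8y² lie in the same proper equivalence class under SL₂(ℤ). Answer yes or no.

D₁ = 292, D₂ = 292
river cycle of f (length 18): (-8, 6, 8), (8, 10, -6), (-6, 14, 4), (4, 10, -12), (-12, 14, 2), (2, 14, -12), (-12, 10, 4), (4, 14, -6), (-6, 10, 8), (8, 6, -8), … (8 more)
river cycle of g (length 14): (-8, 14, 3), (3, 16, -3), (-3, 14, 8), (8, 2, -9), (-9, 16, 1), (1, 16, -9), (-9, 2, 8), (8, 14, -3), (-3, 16, 3), (3, 14, -8), … (4 more)
cycles differ ⇒ inequivalent

no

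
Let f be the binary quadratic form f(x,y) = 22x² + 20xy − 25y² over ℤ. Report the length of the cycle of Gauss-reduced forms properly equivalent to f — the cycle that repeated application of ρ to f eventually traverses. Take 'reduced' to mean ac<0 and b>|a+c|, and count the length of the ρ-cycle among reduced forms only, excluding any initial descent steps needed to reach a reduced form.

D = 2600, ⌊√D⌋ = 50
river: ρ → (-25,30,17)
river: ρ → (17,38,-17)
river: ρ → (-17,30,25)
river: ρ → (25,20,-22)
river: ρ → (-22,24,23)
river: ρ → (23,22,-23)
river: ρ → (-23,24,22)
river: ρ → (22,20,-25)
ρ-cycle length = 8 (tail of 0 descent steps not counted)

8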